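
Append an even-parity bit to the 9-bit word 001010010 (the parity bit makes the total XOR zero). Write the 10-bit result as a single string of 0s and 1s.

0010100101

XOR of the 9 data bits: 0⊕0⊕1⊕0⊕1⊕0⊕0⊕1⊕0 = 1
Parity bit = 1 (so all 10 bits XOR to 0).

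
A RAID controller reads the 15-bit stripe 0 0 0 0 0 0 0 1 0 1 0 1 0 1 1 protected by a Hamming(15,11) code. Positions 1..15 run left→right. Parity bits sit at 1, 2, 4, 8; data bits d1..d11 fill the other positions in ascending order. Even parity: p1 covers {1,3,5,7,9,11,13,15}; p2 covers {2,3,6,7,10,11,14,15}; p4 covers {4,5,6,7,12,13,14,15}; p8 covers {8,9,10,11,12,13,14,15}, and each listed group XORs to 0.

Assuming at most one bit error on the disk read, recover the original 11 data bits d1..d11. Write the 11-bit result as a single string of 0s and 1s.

s1 (pos 1,3,5,7,9,11,13,15): 0⊕0⊕0⊕0⊕0⊕0⊕0⊕1 = 1
s2 (pos 2,3,6,7,10,11,14,15): 0⊕0⊕0⊕0⊕1⊕0⊕1⊕1 = 1
s4 (pos 4,5,6,7,12,13,14,15): 0⊕0⊕0⊕0⊕1⊕0⊕1⊕1 = 1
s8 (pos 8,9,10,11,12,13,14,15): 1⊕0⊕1⊕0⊕1⊕0⊕1⊕1 = 1
Syndrome s8…s1 = 1111 → error at position 15.
Flip position 15: 000000010101011 → 000000010101010
Read data bits from positions 3,5,6,7,9,10,11,12,13,14,15: 00000101010

00000101010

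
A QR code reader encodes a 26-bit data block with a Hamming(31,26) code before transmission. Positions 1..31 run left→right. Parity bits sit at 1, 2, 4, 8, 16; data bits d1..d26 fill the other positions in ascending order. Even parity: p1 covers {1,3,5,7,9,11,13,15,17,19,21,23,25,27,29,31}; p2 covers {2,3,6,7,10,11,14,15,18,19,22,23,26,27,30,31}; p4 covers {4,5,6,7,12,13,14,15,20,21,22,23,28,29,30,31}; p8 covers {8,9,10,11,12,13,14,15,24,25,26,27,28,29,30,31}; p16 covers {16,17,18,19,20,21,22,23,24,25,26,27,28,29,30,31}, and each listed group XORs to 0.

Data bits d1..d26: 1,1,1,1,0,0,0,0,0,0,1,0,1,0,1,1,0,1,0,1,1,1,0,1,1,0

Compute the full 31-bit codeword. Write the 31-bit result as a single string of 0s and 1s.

Place data at non-parity positions: p1 p2 1 p4 1 1 1 p8 0 0 0 0 0 0 1 p16 0 1 0 1 1 0 1 0 1 1 1 0 1 1 0
p1 (pos 1,3,5,7,9,11,13,15,17,19,21,23,25,27,29,31): XOR of data positions = 1⊕1⊕1⊕0⊕0⊕0⊕1⊕0⊕0⊕1⊕1⊕1⊕1⊕1⊕0 = 1
p2 (pos 2,3,6,7,10,11,14,15,18,19,22,23,26,27,30,31): XOR of data positions = 1⊕1⊕1⊕0⊕0⊕0⊕1⊕1⊕0⊕0⊕1⊕1⊕1⊕1⊕0 = 1
p4 (pos 4,5,6,7,12,13,14,15,20,21,22,23,28,29,30,31): XOR of data positions = 1⊕1⊕1⊕0⊕0⊕0⊕1⊕1⊕1⊕0⊕1⊕0⊕1⊕1⊕0 = 1
p8 (pos 8,9,10,11,12,13,14,15,24,25,26,27,28,29,30,31): XOR of data positions = 0⊕0⊕0⊕0⊕0⊕0⊕1⊕0⊕1⊕1⊕1⊕0⊕1⊕1⊕0 = 0
p16 (pos 16,17,18,19,20,21,22,23,24,25,26,27,28,29,30,31): XOR of data positions = 0⊕1⊕0⊕1⊕1⊕0⊕1⊕0⊕1⊕1⊕1⊕0⊕1⊕1⊕0 = 1
Codeword: 1111111000000011010110101110110

1111111000000011010110101110110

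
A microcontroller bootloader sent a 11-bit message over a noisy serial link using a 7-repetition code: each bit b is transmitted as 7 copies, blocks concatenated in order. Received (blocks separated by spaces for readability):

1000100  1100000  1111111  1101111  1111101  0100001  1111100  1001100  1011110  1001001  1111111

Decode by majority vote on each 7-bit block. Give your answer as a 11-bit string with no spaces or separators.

00111010101

Block 1 (1000100): 2 ones → 0
Block 2 (1100000): 2 ones → 0
Block 3 (1111111): 7 ones → 1
Block 4 (1101111): 6 ones → 1
Block 5 (1111101): 6 ones → 1
Block 6 (0100001): 2 ones → 0
Block 7 (1111100): 5 ones → 1
Block 8 (1001100): 3 ones → 0
Block 9 (1011110): 5 ones → 1
Block 10 (1001001): 3 ones → 0
Block 11 (1111111): 7 ones → 1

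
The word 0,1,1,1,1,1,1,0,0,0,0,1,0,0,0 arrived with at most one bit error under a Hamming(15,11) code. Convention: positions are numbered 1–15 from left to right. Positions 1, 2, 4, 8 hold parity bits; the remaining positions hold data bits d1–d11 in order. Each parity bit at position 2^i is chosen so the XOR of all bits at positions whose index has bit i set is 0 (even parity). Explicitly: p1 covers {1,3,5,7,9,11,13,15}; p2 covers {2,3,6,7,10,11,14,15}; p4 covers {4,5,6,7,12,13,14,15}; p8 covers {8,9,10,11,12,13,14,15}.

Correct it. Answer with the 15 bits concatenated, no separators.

011111100001100

s1 (pos 1,3,5,7,9,11,13,15): 0⊕1⊕1⊕1⊕0⊕0⊕0⊕0 = 1
s2 (pos 2,3,6,7,10,11,14,15): 1⊕1⊕1⊕1⊕0⊕0⊕0⊕0 = 0
s4 (pos 4,5,6,7,12,13,14,15): 1⊕1⊕1⊕1⊕1⊕0⊕0⊕0 = 1
s8 (pos 8,9,10,11,12,13,14,15): 0⊕0⊕0⊕0⊕1⊕0⊕0⊕0 = 1
Syndrome s8…s1 = 1101 → error at position 13.
Flip position 13: 011111100001000 → 011111100001100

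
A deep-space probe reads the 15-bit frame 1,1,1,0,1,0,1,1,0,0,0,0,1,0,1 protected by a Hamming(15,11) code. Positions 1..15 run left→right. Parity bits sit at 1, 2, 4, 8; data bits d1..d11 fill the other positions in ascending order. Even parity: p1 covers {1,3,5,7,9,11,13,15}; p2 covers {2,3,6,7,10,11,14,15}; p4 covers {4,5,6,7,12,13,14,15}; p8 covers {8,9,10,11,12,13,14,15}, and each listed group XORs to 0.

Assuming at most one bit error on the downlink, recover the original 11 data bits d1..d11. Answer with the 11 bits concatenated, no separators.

s1 (pos 1,3,5,7,9,11,13,15): 1⊕1⊕1⊕1⊕0⊕0⊕1⊕1 = 0
s2 (pos 2,3,6,7,10,11,14,15): 1⊕1⊕0⊕1⊕0⊕0⊕0⊕1 = 0
s4 (pos 4,5,6,7,12,13,14,15): 0⊕1⊕0⊕1⊕0⊕1⊕0⊕1 = 0
s8 (pos 8,9,10,11,12,13,14,15): 1⊕0⊕0⊕0⊕0⊕1⊕0⊕1 = 1
Syndrome s8…s1 = 1000 → error at position 8.
Flip position 8: 111010110000101 → 111010100000101
Read data bits from positions 3,5,6,7,9,10,11,12,13,14,15: 11010000101

11010000101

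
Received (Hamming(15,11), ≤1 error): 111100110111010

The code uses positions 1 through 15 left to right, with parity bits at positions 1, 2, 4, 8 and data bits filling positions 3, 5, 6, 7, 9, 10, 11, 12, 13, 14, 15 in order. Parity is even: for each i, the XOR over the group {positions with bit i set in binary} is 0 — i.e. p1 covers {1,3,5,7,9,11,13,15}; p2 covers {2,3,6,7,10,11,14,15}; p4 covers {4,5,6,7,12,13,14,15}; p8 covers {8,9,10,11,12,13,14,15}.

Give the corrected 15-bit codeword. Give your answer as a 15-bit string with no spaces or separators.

111100100111010

s1 (pos 1,3,5,7,9,11,13,15): 1⊕1⊕0⊕1⊕0⊕1⊕0⊕0 = 0
s2 (pos 2,3,6,7,10,11,14,15): 1⊕1⊕0⊕1⊕1⊕1⊕1⊕0 = 0
s4 (pos 4,5,6,7,12,13,14,15): 1⊕0⊕0⊕1⊕1⊕0⊕1⊕0 = 0
s8 (pos 8,9,10,11,12,13,14,15): 1⊕0⊕1⊕1⊕1⊕0⊕1⊕0 = 1
Syndrome s8…s1 = 1000 → error at position 8.
Flip position 8: 111100110111010 → 111100100111010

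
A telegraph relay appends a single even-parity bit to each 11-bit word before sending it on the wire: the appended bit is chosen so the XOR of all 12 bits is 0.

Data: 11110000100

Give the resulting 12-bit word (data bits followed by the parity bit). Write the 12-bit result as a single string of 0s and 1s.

111100001001

XOR of the 11 data bits: 1⊕1⊕1⊕1⊕0⊕0⊕0⊕0⊕1⊕0⊕0 = 1
Parity bit = 1 (so all 12 bits XOR to 0).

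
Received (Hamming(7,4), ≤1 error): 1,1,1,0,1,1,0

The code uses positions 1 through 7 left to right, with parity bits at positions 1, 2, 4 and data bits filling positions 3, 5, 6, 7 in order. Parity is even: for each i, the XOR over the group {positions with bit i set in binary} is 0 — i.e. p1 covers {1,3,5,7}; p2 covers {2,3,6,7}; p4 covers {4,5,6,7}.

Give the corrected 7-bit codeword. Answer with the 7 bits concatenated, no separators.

1100110

s1 (pos 1,3,5,7): 1⊕1⊕1⊕0 = 1
s2 (pos 2,3,6,7): 1⊕1⊕1⊕0 = 1
s4 (pos 4,5,6,7): 0⊕1⊕1⊕0 = 0
Syndrome s4…s1 = 011 → error at position 3.
Flip position 3: 1110110 → 1100110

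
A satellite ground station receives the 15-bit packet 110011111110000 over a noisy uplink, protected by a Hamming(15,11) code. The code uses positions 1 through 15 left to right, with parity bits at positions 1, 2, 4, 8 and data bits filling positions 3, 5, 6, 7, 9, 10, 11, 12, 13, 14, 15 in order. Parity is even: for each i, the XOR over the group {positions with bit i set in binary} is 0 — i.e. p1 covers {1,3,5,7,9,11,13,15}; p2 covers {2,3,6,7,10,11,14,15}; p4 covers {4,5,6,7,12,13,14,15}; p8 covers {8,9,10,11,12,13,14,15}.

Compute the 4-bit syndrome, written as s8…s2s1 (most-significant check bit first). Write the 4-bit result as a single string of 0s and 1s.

0111

s1 (pos 1,3,5,7,9,11,13,15): 1⊕0⊕1⊕1⊕1⊕1⊕0⊕0 = 1
s2 (pos 2,3,6,7,10,11,14,15): 1⊕0⊕1⊕1⊕1⊕1⊕0⊕0 = 1
s4 (pos 4,5,6,7,12,13,14,15): 0⊕1⊕1⊕1⊕0⊕0⊕0⊕0 = 1
s8 (pos 8,9,10,11,12,13,14,15): 1⊕1⊕1⊕1⊕0⊕0⊕0⊕0 = 0
Syndrome s8…s1 = 0111 → error at position 7.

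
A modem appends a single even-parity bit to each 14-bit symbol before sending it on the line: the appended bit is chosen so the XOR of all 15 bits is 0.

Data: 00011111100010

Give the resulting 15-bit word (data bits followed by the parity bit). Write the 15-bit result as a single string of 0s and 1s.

XOR of the 14 data bits: 0⊕0⊕0⊕1⊕1⊕1⊕1⊕1⊕1⊕0⊕0⊕0⊕1⊕0 = 1
Parity bit = 1 (so all 15 bits XOR to 0).

000111111000101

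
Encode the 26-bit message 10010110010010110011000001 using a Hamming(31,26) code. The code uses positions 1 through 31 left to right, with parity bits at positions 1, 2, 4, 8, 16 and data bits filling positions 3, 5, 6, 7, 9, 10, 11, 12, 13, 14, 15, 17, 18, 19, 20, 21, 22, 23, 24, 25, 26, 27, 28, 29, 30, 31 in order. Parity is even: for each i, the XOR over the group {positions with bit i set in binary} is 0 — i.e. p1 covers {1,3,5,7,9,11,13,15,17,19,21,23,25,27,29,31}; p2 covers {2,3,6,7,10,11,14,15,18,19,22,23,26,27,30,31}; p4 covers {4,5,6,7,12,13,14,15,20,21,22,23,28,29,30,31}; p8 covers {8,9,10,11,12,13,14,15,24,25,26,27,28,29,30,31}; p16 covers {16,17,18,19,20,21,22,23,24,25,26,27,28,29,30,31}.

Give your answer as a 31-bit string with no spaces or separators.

0111001001100100010110011000001

Place data at non-parity positions: p1 p2 1 p4 0 0 1 p8 0 1 1 0 0 1 0 p16 0 1 0 1 1 0 0 1 1 0 0 0 0 0 1
p1 (pos 1,3,5,7,9,11,13,15,17,19,21,23,25,27,29,31): XOR of data positions = 1⊕0⊕1⊕0⊕1⊕0⊕0⊕0⊕0⊕1⊕0⊕1⊕0⊕0⊕1 = 0
p2 (pos 2,3,6,7,10,11,14,15,18,19,22,23,26,27,30,31): XOR of data positions = 1⊕0⊕1⊕1⊕1⊕1⊕0⊕1⊕0⊕0⊕0⊕0⊕0⊕0⊕1 = 1
p4 (pos 4,5,6,7,12,13,14,15,20,21,22,23,28,29,30,31): XOR of data positions = 0⊕0⊕1⊕0⊕0⊕1⊕0⊕1⊕1⊕0⊕0⊕0⊕0⊕0⊕1 = 1
p8 (pos 8,9,10,11,12,13,14,15,24,25,26,27,28,29,30,31): XOR of data positions = 0⊕1⊕1⊕0⊕0⊕1⊕0⊕1⊕1⊕0⊕0⊕0⊕0⊕0⊕1 = 0
p16 (pos 16,17,18,19,20,21,22,23,24,25,26,27,28,29,30,31): XOR of data positions = 0⊕1⊕0⊕1⊕1⊕0⊕0⊕1⊕1⊕0⊕0⊕0⊕0⊕0⊕1 = 0
Codeword: 0111001001100100010110011000001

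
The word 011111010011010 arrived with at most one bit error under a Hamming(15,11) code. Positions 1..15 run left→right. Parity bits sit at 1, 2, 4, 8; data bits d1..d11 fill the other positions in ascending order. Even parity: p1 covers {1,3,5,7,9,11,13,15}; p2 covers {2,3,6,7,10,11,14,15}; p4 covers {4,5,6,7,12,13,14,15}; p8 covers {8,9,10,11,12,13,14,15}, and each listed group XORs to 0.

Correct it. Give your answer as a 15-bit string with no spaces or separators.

011111110011010

s1 (pos 1,3,5,7,9,11,13,15): 0⊕1⊕1⊕0⊕0⊕1⊕0⊕0 = 1
s2 (pos 2,3,6,7,10,11,14,15): 1⊕1⊕1⊕0⊕0⊕1⊕1⊕0 = 1
s4 (pos 4,5,6,7,12,13,14,15): 1⊕1⊕1⊕0⊕1⊕0⊕1⊕0 = 1
s8 (pos 8,9,10,11,12,13,14,15): 1⊕0⊕0⊕1⊕1⊕0⊕1⊕0 = 0
Syndrome s8…s1 = 0111 → error at position 7.
Flip position 7: 011111010011010 → 011111110011010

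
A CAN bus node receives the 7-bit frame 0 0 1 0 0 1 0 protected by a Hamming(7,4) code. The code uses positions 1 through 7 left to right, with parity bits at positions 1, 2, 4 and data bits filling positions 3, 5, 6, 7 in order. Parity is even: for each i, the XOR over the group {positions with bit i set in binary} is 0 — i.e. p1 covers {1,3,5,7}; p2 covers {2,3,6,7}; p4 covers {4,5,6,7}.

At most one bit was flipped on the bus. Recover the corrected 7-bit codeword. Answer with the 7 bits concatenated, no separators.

s1 (pos 1,3,5,7): 0⊕1⊕0⊕0 = 1
s2 (pos 2,3,6,7): 0⊕1⊕1⊕0 = 0
s4 (pos 4,5,6,7): 0⊕0⊕1⊕0 = 1
Syndrome s4…s1 = 101 → error at position 5.
Flip position 5: 0010010 → 0010110

0010110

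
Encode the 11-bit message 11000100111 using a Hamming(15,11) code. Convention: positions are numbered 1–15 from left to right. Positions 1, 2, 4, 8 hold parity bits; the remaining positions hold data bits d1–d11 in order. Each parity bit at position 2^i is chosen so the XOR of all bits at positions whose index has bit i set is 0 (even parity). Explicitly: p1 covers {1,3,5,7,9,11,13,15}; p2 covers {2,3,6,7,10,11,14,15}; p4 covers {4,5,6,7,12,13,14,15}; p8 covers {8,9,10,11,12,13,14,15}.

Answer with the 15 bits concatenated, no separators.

001010000100111

Place data at non-parity positions: p1 p2 1 p4 1 0 0 p8 0 1 0 0 1 1 1
p1 (pos 1,3,5,7,9,11,13,15): XOR of data positions = 1⊕1⊕0⊕0⊕0⊕1⊕1 = 0
p2 (pos 2,3,6,7,10,11,14,15): XOR of data positions = 1⊕0⊕0⊕1⊕0⊕1⊕1 = 0
p4 (pos 4,5,6,7,12,13,14,15): XOR of data positions = 1⊕0⊕0⊕0⊕1⊕1⊕1 = 0
p8 (pos 8,9,10,11,12,13,14,15): XOR of data positions = 0⊕1⊕0⊕0⊕1⊕1⊕1 = 0
Codeword: 001010000100111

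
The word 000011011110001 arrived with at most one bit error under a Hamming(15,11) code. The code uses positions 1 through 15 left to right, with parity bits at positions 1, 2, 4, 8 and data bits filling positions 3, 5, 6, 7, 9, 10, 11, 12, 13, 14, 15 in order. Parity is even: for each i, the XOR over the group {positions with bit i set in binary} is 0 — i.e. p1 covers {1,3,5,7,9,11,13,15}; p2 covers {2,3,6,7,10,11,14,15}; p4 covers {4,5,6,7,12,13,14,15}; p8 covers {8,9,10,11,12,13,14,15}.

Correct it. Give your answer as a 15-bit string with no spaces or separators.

000011011111001

s1 (pos 1,3,5,7,9,11,13,15): 0⊕0⊕1⊕0⊕1⊕1⊕0⊕1 = 0
s2 (pos 2,3,6,7,10,11,14,15): 0⊕0⊕1⊕0⊕1⊕1⊕0⊕1 = 0
s4 (pos 4,5,6,7,12,13,14,15): 0⊕1⊕1⊕0⊕0⊕0⊕0⊕1 = 1
s8 (pos 8,9,10,11,12,13,14,15): 1⊕1⊕1⊕1⊕0⊕0⊕0⊕1 = 1
Syndrome s8…s1 = 1100 → error at position 12.
Flip position 12: 000011011110001 → 000011011111001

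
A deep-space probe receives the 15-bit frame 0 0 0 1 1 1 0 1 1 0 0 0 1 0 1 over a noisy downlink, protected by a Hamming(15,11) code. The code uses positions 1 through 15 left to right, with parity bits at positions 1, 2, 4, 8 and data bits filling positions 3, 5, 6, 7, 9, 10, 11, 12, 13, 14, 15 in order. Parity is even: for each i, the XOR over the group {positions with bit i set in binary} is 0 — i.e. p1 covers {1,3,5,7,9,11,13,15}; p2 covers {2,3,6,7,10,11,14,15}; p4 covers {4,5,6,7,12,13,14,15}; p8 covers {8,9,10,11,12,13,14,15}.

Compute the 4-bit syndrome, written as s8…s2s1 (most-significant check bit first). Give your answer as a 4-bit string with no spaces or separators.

0100

s1 (pos 1,3,5,7,9,11,13,15): 0⊕0⊕1⊕0⊕1⊕0⊕1⊕1 = 0
s2 (pos 2,3,6,7,10,11,14,15): 0⊕0⊕1⊕0⊕0⊕0⊕0⊕1 = 0
s4 (pos 4,5,6,7,12,13,14,15): 1⊕1⊕1⊕0⊕0⊕1⊕0⊕1 = 1
s8 (pos 8,9,10,11,12,13,14,15): 1⊕1⊕0⊕0⊕0⊕1⊕0⊕1 = 0
Syndrome s8…s1 = 0100 → error at position 4.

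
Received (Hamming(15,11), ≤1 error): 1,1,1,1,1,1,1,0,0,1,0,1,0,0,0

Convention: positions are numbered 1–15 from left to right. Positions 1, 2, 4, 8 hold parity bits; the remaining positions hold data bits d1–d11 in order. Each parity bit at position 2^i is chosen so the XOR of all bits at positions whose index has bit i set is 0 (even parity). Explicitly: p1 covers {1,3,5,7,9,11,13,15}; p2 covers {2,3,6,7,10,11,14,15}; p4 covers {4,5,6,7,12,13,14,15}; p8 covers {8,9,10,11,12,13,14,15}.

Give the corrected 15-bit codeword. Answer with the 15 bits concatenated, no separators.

s1 (pos 1,3,5,7,9,11,13,15): 1⊕1⊕1⊕1⊕0⊕0⊕0⊕0 = 0
s2 (pos 2,3,6,7,10,11,14,15): 1⊕1⊕1⊕1⊕1⊕0⊕0⊕0 = 1
s4 (pos 4,5,6,7,12,13,14,15): 1⊕1⊕1⊕1⊕1⊕0⊕0⊕0 = 1
s8 (pos 8,9,10,11,12,13,14,15): 0⊕0⊕1⊕0⊕1⊕0⊕0⊕0 = 0
Syndrome s8…s1 = 0110 → error at position 6.
Flip position 6: 111111100101000 → 111110100101000

111110100101000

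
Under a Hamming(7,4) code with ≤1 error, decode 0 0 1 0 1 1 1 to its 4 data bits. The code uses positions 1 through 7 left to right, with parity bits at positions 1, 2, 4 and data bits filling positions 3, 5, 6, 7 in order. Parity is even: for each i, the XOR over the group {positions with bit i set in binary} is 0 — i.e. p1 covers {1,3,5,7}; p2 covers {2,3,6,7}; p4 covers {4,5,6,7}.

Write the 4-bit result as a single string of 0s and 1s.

s1 (pos 1,3,5,7): 0⊕1⊕1⊕1 = 1
s2 (pos 2,3,6,7): 0⊕1⊕1⊕1 = 1
s4 (pos 4,5,6,7): 0⊕1⊕1⊕1 = 1
Syndrome s4…s1 = 111 → error at position 7.
Flip position 7: 0010111 → 0010110
Read data bits from positions 3,5,6,7: 1110

1110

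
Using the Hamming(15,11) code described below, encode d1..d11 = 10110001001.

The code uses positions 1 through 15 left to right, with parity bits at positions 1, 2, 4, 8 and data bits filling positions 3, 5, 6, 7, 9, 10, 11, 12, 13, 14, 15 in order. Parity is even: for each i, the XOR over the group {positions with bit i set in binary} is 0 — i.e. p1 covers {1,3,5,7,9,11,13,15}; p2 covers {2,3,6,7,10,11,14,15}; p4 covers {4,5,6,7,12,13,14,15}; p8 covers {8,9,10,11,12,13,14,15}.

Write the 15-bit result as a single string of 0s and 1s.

Place data at non-parity positions: p1 p2 1 p4 0 1 1 p8 0 0 0 1 0 0 1
p1 (pos 1,3,5,7,9,11,13,15): XOR of data positions = 1⊕0⊕1⊕0⊕0⊕0⊕1 = 1
p2 (pos 2,3,6,7,10,11,14,15): XOR of data positions = 1⊕1⊕1⊕0⊕0⊕0⊕1 = 0
p4 (pos 4,5,6,7,12,13,14,15): XOR of data positions = 0⊕1⊕1⊕1⊕0⊕0⊕1 = 0
p8 (pos 8,9,10,11,12,13,14,15): XOR of data positions = 0⊕0⊕0⊕1⊕0⊕0⊕1 = 0
Codeword: 101001100001001

101001100001001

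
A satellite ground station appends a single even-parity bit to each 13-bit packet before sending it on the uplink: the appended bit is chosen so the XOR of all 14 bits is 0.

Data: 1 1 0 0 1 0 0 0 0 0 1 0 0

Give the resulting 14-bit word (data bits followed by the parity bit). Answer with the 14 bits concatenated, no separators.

11001000001000

XOR of the 13 data bits: 1⊕1⊕0⊕0⊕1⊕0⊕0⊕0⊕0⊕0⊕1⊕0⊕0 = 0
Parity bit = 0 (so all 14 bits XOR to 0).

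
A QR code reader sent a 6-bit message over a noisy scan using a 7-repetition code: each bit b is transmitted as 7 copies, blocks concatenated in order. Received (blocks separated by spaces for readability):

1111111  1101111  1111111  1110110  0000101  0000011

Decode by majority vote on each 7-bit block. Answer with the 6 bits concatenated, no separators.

Block 1 (1111111): 7 ones → 1
Block 2 (1101111): 6 ones → 1
Block 3 (1111111): 7 ones → 1
Block 4 (1110110): 5 ones → 1
Block 5 (0000101): 2 ones → 0
Block 6 (0000011): 2 ones → 0

111100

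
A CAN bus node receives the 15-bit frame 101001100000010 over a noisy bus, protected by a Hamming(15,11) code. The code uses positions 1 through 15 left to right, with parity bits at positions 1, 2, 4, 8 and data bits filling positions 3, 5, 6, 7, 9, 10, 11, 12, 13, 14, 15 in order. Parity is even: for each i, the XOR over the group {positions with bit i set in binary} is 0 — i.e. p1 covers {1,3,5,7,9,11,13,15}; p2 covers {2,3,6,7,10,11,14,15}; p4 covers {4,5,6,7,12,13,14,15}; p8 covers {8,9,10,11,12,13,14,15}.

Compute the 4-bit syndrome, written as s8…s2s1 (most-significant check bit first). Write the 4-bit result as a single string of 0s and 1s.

s1 (pos 1,3,5,7,9,11,13,15): 1⊕1⊕0⊕1⊕0⊕0⊕0⊕0 = 1
s2 (pos 2,3,6,7,10,11,14,15): 0⊕1⊕1⊕1⊕0⊕0⊕1⊕0 = 0
s4 (pos 4,5,6,7,12,13,14,15): 0⊕0⊕1⊕1⊕0⊕0⊕1⊕0 = 1
s8 (pos 8,9,10,11,12,13,14,15): 0⊕0⊕0⊕0⊕0⊕0⊕1⊕0 = 1
Syndrome s8…s1 = 1101 → error at position 13.

1101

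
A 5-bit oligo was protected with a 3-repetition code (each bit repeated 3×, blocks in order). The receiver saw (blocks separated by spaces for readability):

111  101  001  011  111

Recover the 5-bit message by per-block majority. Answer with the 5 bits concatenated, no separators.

11011

Block 1 (111): 3 ones → 1
Block 2 (101): 2 ones → 1
Block 3 (001): 1 one → 0
Block 4 (011): 2 ones → 1
Block 5 (111): 3 ones → 1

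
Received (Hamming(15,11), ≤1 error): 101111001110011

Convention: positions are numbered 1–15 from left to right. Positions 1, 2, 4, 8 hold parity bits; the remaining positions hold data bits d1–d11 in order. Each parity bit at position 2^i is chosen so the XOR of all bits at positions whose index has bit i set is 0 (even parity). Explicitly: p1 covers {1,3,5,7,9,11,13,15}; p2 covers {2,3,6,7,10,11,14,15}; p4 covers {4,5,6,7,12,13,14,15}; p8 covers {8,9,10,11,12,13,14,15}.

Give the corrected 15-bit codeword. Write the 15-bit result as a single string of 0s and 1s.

s1 (pos 1,3,5,7,9,11,13,15): 1⊕1⊕1⊕0⊕1⊕1⊕0⊕1 = 0
s2 (pos 2,3,6,7,10,11,14,15): 0⊕1⊕1⊕0⊕1⊕1⊕1⊕1 = 0
s4 (pos 4,5,6,7,12,13,14,15): 1⊕1⊕1⊕0⊕0⊕0⊕1⊕1 = 1
s8 (pos 8,9,10,11,12,13,14,15): 0⊕1⊕1⊕1⊕0⊕0⊕1⊕1 = 1
Syndrome s8…s1 = 1100 → error at position 12.
Flip position 12: 101111001110011 → 101111001111011

101111001111011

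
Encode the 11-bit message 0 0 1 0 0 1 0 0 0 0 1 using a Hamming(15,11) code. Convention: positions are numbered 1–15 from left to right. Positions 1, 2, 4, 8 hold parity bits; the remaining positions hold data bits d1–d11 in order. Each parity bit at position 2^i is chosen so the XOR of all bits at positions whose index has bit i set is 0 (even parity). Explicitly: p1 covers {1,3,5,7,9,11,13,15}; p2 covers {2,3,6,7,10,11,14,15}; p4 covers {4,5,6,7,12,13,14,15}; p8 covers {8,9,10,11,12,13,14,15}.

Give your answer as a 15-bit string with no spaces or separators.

Place data at non-parity positions: p1 p2 0 p4 0 1 0 p8 0 1 0 0 0 0 1
p1 (pos 1,3,5,7,9,11,13,15): XOR of data positions = 0⊕0⊕0⊕0⊕0⊕0⊕1 = 1
p2 (pos 2,3,6,7,10,11,14,15): XOR of data positions = 0⊕1⊕0⊕1⊕0⊕0⊕1 = 1
p4 (pos 4,5,6,7,12,13,14,15): XOR of data positions = 0⊕1⊕0⊕0⊕0⊕0⊕1 = 0
p8 (pos 8,9,10,11,12,13,14,15): XOR of data positions = 0⊕1⊕0⊕0⊕0⊕0⊕1 = 0
Codeword: 110001000100001

110001000100001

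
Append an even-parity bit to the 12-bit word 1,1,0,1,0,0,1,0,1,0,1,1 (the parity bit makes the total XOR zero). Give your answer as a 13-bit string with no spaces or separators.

XOR of the 12 data bits: 1⊕1⊕0⊕1⊕0⊕0⊕1⊕0⊕1⊕0⊕1⊕1 = 1
Parity bit = 1 (so all 13 bits XOR to 0).

1101001010111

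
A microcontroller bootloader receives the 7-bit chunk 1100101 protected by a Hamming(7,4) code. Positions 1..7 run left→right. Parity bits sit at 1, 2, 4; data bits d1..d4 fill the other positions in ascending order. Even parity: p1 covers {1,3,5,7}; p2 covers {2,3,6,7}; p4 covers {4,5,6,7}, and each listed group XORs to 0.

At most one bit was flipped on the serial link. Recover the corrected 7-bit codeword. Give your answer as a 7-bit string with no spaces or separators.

s1 (pos 1,3,5,7): 1⊕0⊕1⊕1 = 1
s2 (pos 2,3,6,7): 1⊕0⊕0⊕1 = 0
s4 (pos 4,5,6,7): 0⊕1⊕0⊕1 = 0
Syndrome s4…s1 = 001 → error at position 1.
Flip position 1: 1100101 → 0100101

0100101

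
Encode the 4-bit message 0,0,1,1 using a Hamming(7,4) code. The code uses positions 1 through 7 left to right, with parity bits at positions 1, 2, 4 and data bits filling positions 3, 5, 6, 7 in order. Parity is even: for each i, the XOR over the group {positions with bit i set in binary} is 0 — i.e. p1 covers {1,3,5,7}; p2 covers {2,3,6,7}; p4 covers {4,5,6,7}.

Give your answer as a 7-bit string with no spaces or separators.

1000011

Place data at non-parity positions: p1 p2 0 p4 0 1 1
p1 (pos 1,3,5,7): XOR of data positions = 0⊕0⊕1 = 1
p2 (pos 2,3,6,7): XOR of data positions = 0⊕1⊕1 = 0
p4 (pos 4,5,6,7): XOR of data positions = 0⊕1⊕1 = 0
Codeword: 1000011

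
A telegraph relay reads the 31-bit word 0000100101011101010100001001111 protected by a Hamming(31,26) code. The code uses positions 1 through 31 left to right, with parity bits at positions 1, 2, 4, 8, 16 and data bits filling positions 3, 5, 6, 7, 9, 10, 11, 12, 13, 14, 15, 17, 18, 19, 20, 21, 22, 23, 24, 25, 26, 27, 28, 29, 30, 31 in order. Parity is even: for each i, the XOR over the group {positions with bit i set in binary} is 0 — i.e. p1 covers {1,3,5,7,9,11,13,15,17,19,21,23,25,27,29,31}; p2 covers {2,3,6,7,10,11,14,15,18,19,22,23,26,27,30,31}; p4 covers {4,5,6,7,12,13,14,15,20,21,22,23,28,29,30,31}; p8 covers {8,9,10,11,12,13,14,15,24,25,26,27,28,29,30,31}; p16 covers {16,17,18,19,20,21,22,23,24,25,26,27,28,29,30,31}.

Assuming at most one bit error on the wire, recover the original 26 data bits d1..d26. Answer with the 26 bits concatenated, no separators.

01010101110010100001001111

s1 (pos 1,3,5,7,9,11,13,15,17,19,21,23,25,27,29,31): 0⊕0⊕1⊕0⊕0⊕0⊕1⊕0⊕0⊕0⊕0⊕0⊕1⊕0⊕1⊕1 = 1
s2 (pos 2,3,6,7,10,11,14,15,18,19,22,23,26,27,30,31): 0⊕0⊕0⊕0⊕1⊕0⊕1⊕0⊕1⊕0⊕0⊕0⊕0⊕0⊕1⊕1 = 1
s4 (pos 4,5,6,7,12,13,14,15,20,21,22,23,28,29,30,31): 0⊕1⊕0⊕0⊕1⊕1⊕1⊕0⊕1⊕0⊕0⊕0⊕1⊕1⊕1⊕1 = 1
s8 (pos 8,9,10,11,12,13,14,15,24,25,26,27,28,29,30,31): 1⊕0⊕1⊕0⊕1⊕1⊕1⊕0⊕0⊕1⊕0⊕0⊕1⊕1⊕1⊕1 = 0
s16 (pos 16,17,18,19,20,21,22,23,24,25,26,27,28,29,30,31): 1⊕0⊕1⊕0⊕1⊕0⊕0⊕0⊕0⊕1⊕0⊕0⊕1⊕1⊕1⊕1 = 0
Syndrome s16…s1 = 00111 → error at position 7.
Flip position 7: 0000100101011101010100001001111 → 0000101101011101010100001001111
Read data bits from positions 3,5,6,7,9,10,11,12,13,14,15,17,18,19,20,21,22,23,24,25,26,27,28,29,30,31: 01010101110010100001001111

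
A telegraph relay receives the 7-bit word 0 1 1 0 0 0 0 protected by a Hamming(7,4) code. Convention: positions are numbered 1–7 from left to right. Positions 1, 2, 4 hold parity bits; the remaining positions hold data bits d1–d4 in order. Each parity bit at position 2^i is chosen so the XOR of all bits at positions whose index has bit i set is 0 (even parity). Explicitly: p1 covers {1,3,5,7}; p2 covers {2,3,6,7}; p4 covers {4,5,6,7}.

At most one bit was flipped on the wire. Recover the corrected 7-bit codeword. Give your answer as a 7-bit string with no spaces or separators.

s1 (pos 1,3,5,7): 0⊕1⊕0⊕0 = 1
s2 (pos 2,3,6,7): 1⊕1⊕0⊕0 = 0
s4 (pos 4,5,6,7): 0⊕0⊕0⊕0 = 0
Syndrome s4…s1 = 001 → error at position 1.
Flip position 1: 0110000 → 1110000

1110000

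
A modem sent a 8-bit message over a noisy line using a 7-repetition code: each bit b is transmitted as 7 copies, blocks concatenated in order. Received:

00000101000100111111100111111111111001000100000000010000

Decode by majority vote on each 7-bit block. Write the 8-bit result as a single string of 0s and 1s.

Block 1 (0000010): 1 one → 0
Block 2 (1000100): 2 ones → 0
Block 3 (1111111): 7 ones → 1
Block 4 (0011111): 5 ones → 1
Block 5 (1111111): 7 ones → 1
Block 6 (0010001): 2 ones → 0
Block 7 (0000000): 0 ones → 0
Block 8 (0010000): 1 one → 0

00111000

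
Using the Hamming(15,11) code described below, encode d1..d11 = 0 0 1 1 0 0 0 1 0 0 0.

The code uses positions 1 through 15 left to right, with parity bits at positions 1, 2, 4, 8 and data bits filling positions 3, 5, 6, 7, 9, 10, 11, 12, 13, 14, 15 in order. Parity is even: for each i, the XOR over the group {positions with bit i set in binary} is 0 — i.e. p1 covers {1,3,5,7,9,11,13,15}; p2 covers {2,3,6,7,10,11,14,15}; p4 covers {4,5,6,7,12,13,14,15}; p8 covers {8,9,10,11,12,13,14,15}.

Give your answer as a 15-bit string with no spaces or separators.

Place data at non-parity positions: p1 p2 0 p4 0 1 1 p8 0 0 0 1 0 0 0
p1 (pos 1,3,5,7,9,11,13,15): XOR of data positions = 0⊕0⊕1⊕0⊕0⊕0⊕0 = 1
p2 (pos 2,3,6,7,10,11,14,15): XOR of data positions = 0⊕1⊕1⊕0⊕0⊕0⊕0 = 0
p4 (pos 4,5,6,7,12,13,14,15): XOR of data positions = 0⊕1⊕1⊕1⊕0⊕0⊕0 = 1
p8 (pos 8,9,10,11,12,13,14,15): XOR of data positions = 0⊕0⊕0⊕1⊕0⊕0⊕0 = 1
Codeword: 100101110001000

100101110001000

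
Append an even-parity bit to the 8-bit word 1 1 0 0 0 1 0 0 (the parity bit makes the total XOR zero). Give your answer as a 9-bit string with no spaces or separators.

XOR of the 8 data bits: 1⊕1⊕0⊕0⊕0⊕1⊕0⊕0 = 1
Parity bit = 1 (so all 9 bits XOR to 0).

110001001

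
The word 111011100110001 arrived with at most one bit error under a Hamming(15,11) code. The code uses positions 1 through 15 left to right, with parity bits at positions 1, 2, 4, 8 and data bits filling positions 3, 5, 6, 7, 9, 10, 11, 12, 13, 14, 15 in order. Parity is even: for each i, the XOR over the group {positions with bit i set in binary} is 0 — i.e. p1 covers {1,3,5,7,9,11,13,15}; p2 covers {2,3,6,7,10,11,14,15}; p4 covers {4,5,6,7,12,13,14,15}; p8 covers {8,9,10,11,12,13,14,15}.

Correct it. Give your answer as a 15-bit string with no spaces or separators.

s1 (pos 1,3,5,7,9,11,13,15): 1⊕1⊕1⊕1⊕0⊕1⊕0⊕1 = 0
s2 (pos 2,3,6,7,10,11,14,15): 1⊕1⊕1⊕1⊕1⊕1⊕0⊕1 = 1
s4 (pos 4,5,6,7,12,13,14,15): 0⊕1⊕1⊕1⊕0⊕0⊕0⊕1 = 0
s8 (pos 8,9,10,11,12,13,14,15): 0⊕0⊕1⊕1⊕0⊕0⊕0⊕1 = 1
Syndrome s8…s1 = 1010 → error at position 10.
Flip position 10: 111011100110001 → 111011100010001

111011100010001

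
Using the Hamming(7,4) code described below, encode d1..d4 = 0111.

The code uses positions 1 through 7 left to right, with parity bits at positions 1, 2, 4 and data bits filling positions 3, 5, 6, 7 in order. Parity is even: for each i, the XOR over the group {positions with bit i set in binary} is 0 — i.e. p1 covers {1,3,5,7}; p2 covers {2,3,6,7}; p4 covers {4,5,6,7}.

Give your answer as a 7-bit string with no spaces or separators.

0001111

Place data at non-parity positions: p1 p2 0 p4 1 1 1
p1 (pos 1,3,5,7): XOR of data positions = 0⊕1⊕1 = 0
p2 (pos 2,3,6,7): XOR of data positions = 0⊕1⊕1 = 0
p4 (pos 4,5,6,7): XOR of data positions = 1⊕1⊕1 = 1
Codeword: 0001111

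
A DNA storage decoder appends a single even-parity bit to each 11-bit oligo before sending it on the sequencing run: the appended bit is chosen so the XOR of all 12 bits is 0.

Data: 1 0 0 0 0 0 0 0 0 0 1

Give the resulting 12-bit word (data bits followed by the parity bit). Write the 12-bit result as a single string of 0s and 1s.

XOR of the 11 data bits: 1⊕0⊕0⊕0⊕0⊕0⊕0⊕0⊕0⊕0⊕1 = 0
Parity bit = 0 (so all 12 bits XOR to 0).

100000000010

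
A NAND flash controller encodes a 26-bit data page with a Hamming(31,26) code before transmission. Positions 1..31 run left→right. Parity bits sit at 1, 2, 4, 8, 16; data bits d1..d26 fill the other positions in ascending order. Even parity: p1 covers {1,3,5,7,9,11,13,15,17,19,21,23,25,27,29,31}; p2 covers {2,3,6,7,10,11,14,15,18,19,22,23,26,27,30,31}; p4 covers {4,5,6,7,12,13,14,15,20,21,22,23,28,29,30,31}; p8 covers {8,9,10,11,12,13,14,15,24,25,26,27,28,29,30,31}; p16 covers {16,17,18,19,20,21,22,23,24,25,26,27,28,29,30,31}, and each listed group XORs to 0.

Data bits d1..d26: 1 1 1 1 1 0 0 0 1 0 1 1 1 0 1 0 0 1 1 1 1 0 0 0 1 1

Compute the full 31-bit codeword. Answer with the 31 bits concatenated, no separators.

Place data at non-parity positions: p1 p2 1 p4 1 1 1 p8 1 0 0 0 1 0 1 p16 1 1 0 1 0 0 1 1 1 1 0 0 0 1 1
p1 (pos 1,3,5,7,9,11,13,15,17,19,21,23,25,27,29,31): XOR of data positions = 1⊕1⊕1⊕1⊕0⊕1⊕1⊕1⊕0⊕0⊕1⊕1⊕0⊕0⊕1 = 0
p2 (pos 2,3,6,7,10,11,14,15,18,19,22,23,26,27,30,31): XOR of data positions = 1⊕1⊕1⊕0⊕0⊕0⊕1⊕1⊕0⊕0⊕1⊕1⊕0⊕1⊕1 = 1
p4 (pos 4,5,6,7,12,13,14,15,20,21,22,23,28,29,30,31): XOR of data positions = 1⊕1⊕1⊕0⊕1⊕0⊕1⊕1⊕0⊕0⊕1⊕0⊕0⊕1⊕1 = 1
p8 (pos 8,9,10,11,12,13,14,15,24,25,26,27,28,29,30,31): XOR of data positions = 1⊕0⊕0⊕0⊕1⊕0⊕1⊕1⊕1⊕1⊕0⊕0⊕0⊕1⊕1 = 0
p16 (pos 16,17,18,19,20,21,22,23,24,25,26,27,28,29,30,31): XOR of data positions = 1⊕1⊕0⊕1⊕0⊕0⊕1⊕1⊕1⊕1⊕0⊕0⊕0⊕1⊕1 = 1
Codeword: 0111111010001011110100111100011

0111111010001011110100111100011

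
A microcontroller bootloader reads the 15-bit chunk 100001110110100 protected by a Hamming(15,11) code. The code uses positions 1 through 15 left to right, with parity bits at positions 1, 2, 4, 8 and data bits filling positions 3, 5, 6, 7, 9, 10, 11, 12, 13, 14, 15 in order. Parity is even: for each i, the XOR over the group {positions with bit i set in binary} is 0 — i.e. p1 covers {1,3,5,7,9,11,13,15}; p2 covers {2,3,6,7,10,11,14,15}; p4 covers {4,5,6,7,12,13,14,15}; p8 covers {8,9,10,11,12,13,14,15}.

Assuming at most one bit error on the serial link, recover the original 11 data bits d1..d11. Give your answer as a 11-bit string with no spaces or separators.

00110110100

s1 (pos 1,3,5,7,9,11,13,15): 1⊕0⊕0⊕1⊕0⊕1⊕1⊕0 = 0
s2 (pos 2,3,6,7,10,11,14,15): 0⊕0⊕1⊕1⊕1⊕1⊕0⊕0 = 0
s4 (pos 4,5,6,7,12,13,14,15): 0⊕0⊕1⊕1⊕0⊕1⊕0⊕0 = 1
s8 (pos 8,9,10,11,12,13,14,15): 1⊕0⊕1⊕1⊕0⊕1⊕0⊕0 = 0
Syndrome s8…s1 = 0100 → error at position 4.
Flip position 4: 100001110110100 → 100101110110100
Read data bits from positions 3,5,6,7,9,10,11,12,13,14,15: 00110110100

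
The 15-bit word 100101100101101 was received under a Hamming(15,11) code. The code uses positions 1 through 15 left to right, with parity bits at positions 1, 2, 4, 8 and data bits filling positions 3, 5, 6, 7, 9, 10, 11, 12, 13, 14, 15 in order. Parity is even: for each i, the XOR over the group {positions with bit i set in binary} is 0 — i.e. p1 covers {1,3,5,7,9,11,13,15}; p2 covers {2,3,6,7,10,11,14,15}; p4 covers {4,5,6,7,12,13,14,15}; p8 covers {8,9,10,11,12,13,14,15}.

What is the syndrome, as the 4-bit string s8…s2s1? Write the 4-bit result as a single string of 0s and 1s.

0000

s1 (pos 1,3,5,7,9,11,13,15): 1⊕0⊕0⊕1⊕0⊕0⊕1⊕1 = 0
s2 (pos 2,3,6,7,10,11,14,15): 0⊕0⊕1⊕1⊕1⊕0⊕0⊕1 = 0
s4 (pos 4,5,6,7,12,13,14,15): 1⊕0⊕1⊕1⊕1⊕1⊕0⊕1 = 0
s8 (pos 8,9,10,11,12,13,14,15): 0⊕0⊕1⊕0⊕1⊕1⊕0⊕1 = 0
Syndrome s8…s1 = 0000 → no error.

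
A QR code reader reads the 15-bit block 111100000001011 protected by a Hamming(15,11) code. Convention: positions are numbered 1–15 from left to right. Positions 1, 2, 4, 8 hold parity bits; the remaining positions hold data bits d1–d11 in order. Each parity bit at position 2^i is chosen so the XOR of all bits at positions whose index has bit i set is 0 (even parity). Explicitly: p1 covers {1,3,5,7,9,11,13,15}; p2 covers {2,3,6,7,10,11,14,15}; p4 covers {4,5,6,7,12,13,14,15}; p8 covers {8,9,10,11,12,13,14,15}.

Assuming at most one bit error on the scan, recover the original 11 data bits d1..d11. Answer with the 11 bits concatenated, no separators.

10001001011

s1 (pos 1,3,5,7,9,11,13,15): 1⊕1⊕0⊕0⊕0⊕0⊕0⊕1 = 1
s2 (pos 2,3,6,7,10,11,14,15): 1⊕1⊕0⊕0⊕0⊕0⊕1⊕1 = 0
s4 (pos 4,5,6,7,12,13,14,15): 1⊕0⊕0⊕0⊕1⊕0⊕1⊕1 = 0
s8 (pos 8,9,10,11,12,13,14,15): 0⊕0⊕0⊕0⊕1⊕0⊕1⊕1 = 1
Syndrome s8…s1 = 1001 → error at position 9.
Flip position 9: 111100000001011 → 111100001001011
Read data bits from positions 3,5,6,7,9,10,11,12,13,14,15: 10001001011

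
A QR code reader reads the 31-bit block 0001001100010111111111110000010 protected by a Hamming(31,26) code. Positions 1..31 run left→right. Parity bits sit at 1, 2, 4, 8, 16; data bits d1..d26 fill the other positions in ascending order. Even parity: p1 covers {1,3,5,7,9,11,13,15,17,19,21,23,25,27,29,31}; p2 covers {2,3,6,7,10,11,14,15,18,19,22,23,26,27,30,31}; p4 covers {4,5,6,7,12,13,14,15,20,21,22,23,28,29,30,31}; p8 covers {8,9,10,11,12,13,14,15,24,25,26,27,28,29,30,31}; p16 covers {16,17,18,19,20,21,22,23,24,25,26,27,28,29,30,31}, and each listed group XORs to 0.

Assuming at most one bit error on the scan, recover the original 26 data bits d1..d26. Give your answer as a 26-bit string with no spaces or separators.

s1 (pos 1,3,5,7,9,11,13,15,17,19,21,23,25,27,29,31): 0⊕0⊕0⊕1⊕0⊕0⊕0⊕1⊕1⊕1⊕1⊕1⊕0⊕0⊕0⊕0 = 0
s2 (pos 2,3,6,7,10,11,14,15,18,19,22,23,26,27,30,31): 0⊕0⊕0⊕1⊕0⊕0⊕1⊕1⊕1⊕1⊕1⊕1⊕0⊕0⊕1⊕0 = 0
s4 (pos 4,5,6,7,12,13,14,15,20,21,22,23,28,29,30,31): 1⊕0⊕0⊕1⊕1⊕0⊕1⊕1⊕1⊕1⊕1⊕1⊕0⊕0⊕1⊕0 = 0
s8 (pos 8,9,10,11,12,13,14,15,24,25,26,27,28,29,30,31): 1⊕0⊕0⊕0⊕1⊕0⊕1⊕1⊕1⊕0⊕0⊕0⊕0⊕0⊕1⊕0 = 0
s16 (pos 16,17,18,19,20,21,22,23,24,25,26,27,28,29,30,31): 1⊕1⊕1⊕1⊕1⊕1⊕1⊕1⊕1⊕0⊕0⊕0⊕0⊕0⊕1⊕0 = 0
Syndrome s16…s1 = 00000 → no error.
Read data bits from positions 3,5,6,7,9,10,11,12,13,14,15,17,18,19,20,21,22,23,24,25,26,27,28,29,30,31: 00010001011111111110000010

00010001011111111110000010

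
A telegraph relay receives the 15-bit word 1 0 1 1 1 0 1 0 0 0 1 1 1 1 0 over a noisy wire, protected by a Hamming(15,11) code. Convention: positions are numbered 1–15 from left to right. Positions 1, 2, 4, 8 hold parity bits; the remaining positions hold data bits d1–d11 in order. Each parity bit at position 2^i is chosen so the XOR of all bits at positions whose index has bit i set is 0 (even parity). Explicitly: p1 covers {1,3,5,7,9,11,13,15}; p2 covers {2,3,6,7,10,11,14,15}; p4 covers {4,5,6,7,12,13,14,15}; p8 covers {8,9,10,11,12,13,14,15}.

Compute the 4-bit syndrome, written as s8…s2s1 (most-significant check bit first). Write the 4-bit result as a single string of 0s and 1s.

0000

s1 (pos 1,3,5,7,9,11,13,15): 1⊕1⊕1⊕1⊕0⊕1⊕1⊕0 = 0
s2 (pos 2,3,6,7,10,11,14,15): 0⊕1⊕0⊕1⊕0⊕1⊕1⊕0 = 0
s4 (pos 4,5,6,7,12,13,14,15): 1⊕1⊕0⊕1⊕1⊕1⊕1⊕0 = 0
s8 (pos 8,9,10,11,12,13,14,15): 0⊕0⊕0⊕1⊕1⊕1⊕1⊕0 = 0
Syndrome s8…s1 = 0000 → no error.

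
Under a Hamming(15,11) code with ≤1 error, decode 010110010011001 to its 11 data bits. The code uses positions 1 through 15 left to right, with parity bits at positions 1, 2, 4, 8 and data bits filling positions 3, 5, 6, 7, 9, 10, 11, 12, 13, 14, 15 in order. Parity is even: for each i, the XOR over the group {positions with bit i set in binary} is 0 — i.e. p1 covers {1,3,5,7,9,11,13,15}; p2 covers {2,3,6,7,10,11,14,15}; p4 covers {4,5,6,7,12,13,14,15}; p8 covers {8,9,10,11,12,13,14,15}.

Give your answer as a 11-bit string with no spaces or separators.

11000011001

s1 (pos 1,3,5,7,9,11,13,15): 0⊕0⊕1⊕0⊕0⊕1⊕0⊕1 = 1
s2 (pos 2,3,6,7,10,11,14,15): 1⊕0⊕0⊕0⊕0⊕1⊕0⊕1 = 1
s4 (pos 4,5,6,7,12,13,14,15): 1⊕1⊕0⊕0⊕1⊕0⊕0⊕1 = 0
s8 (pos 8,9,10,11,12,13,14,15): 1⊕0⊕0⊕1⊕1⊕0⊕0⊕1 = 0
Syndrome s8…s1 = 0011 → error at position 3.
Flip position 3: 010110010011001 → 011110010011001
Read data bits from positions 3,5,6,7,9,10,11,12,13,14,15: 11000011001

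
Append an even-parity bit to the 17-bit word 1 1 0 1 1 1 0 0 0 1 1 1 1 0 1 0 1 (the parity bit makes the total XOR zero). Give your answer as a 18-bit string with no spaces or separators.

XOR of the 17 data bits: 1⊕1⊕0⊕1⊕1⊕1⊕0⊕0⊕0⊕1⊕1⊕1⊕1⊕0⊕1⊕0⊕1 = 1
Parity bit = 1 (so all 18 bits XOR to 0).

110111000111101011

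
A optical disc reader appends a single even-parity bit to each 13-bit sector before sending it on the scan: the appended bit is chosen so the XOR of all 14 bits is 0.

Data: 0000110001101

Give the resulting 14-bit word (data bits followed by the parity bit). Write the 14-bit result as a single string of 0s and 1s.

XOR of the 13 data bits: 0⊕0⊕0⊕0⊕1⊕1⊕0⊕0⊕0⊕1⊕1⊕0⊕1 = 1
Parity bit = 1 (so all 14 bits XOR to 0).

00001100011011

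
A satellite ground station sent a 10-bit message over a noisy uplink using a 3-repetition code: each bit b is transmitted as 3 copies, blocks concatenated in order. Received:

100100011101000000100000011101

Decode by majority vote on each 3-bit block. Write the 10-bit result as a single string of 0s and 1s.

Block 1 (100): 1 one → 0
Block 2 (100): 1 one → 0
Block 3 (011): 2 ones → 1
Block 4 (101): 2 ones → 1
Block 5 (000): 0 ones → 0
Block 6 (000): 0 ones → 0
Block 7 (100): 1 one → 0
Block 8 (000): 0 ones → 0
Block 9 (011): 2 ones → 1
Block 10 (101): 2 ones → 1

0011000011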